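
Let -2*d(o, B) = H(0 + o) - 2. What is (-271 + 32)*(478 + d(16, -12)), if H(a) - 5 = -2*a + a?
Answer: -231591/2 ≈ -1.1580e+5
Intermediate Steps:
H(a) = 5 - a (H(a) = 5 + (-2*a + a) = 5 - a)
d(o, B) = -3/2 + o/2 (d(o, B) = -((5 - (0 + o)) - 2)/2 = -((5 - o) - 2)/2 = -(3 - o)/2 = -3/2 + o/2)
(-271 + 32)*(478 + d(16, -12)) = (-271 + 32)*(478 + (-3/2 + (1/2)*16)) = -239*(478 + (-3/2 + 8)) = -239*(478 + 13/2) = -239*969/2 = -231591/2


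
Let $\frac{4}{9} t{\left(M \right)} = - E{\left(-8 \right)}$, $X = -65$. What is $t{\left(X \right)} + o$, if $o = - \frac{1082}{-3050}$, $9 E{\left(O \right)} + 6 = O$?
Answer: $\frac{11757}{3050} \approx 3.8548$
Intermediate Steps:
$E{\left(O \right)} = - \frac{2}{3} + \frac{O}{9}$
$t{\left(M \right)} = \frac{7}{2}$ ($t{\left(M \right)} = \frac{9 \left(- (- \frac{2}{3} + \frac{1}{9} \left(-8\right))\right)}{4} = \frac{9 \left(- (- \frac{2}{3} - \frac{8}{9})\right)}{4} = \frac{9 \left(\left(-1\right) \left(- \frac{14}{9}\right)\right)}{4} = \frac{9}{4} \cdot \frac{14}{9} = \frac{7}{2}$)
$o = \frac{541}{1525}$ ($o = \left(-1082\right) \left(- \frac{1}{3050}\right) = \frac{541}{1525} \approx 0.35475$)
$t{\left(X \right)} + o = \frac{7}{2} + \frac{541}{1525} = \frac{11757}{3050}$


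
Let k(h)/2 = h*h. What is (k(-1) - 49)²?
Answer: 2209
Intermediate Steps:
k(h) = 2*h² (k(h) = 2*(h*h) = 2*h²)
(k(-1) - 49)² = (2*(-1)² - 49)² = (2*1 - 49)² = (2 - 49)² = (-47)² = 2209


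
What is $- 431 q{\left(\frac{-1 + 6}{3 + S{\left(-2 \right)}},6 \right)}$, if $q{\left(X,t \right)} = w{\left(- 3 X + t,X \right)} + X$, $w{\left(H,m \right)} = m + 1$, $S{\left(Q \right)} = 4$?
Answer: $- \frac{7327}{7} \approx -1046.7$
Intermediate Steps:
$w{\left(H,m \right)} = 1 + m$
$q{\left(X,t \right)} = 1 + 2 X$ ($q{\left(X,t \right)} = \left(1 + X\right) + X = 1 + 2 X$)
$- 431 q{\left(\frac{-1 + 6}{3 + S{\left(-2 \right)}},6 \right)} = - 431 \left(1 + 2 \frac{-1 + 6}{3 + 4}\right) = - 431 \left(1 + 2 \cdot \frac{5}{7}\right) = - 431 \left(1 + \frac{10}{7}\right) = \left(-431\right) \frac{17}{7} = - \frac{7327}{7}$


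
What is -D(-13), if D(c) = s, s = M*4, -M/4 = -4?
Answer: -64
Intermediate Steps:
M = 16 (M = -4*(-4) = 16)
s = 64 (s = 16*4 = 64)
D(c) = 64
-D(-13) = -1*64 = -64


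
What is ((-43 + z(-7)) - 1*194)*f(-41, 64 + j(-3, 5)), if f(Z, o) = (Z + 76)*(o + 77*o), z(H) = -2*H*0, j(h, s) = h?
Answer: -39467610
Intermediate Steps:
z(H) = 0
f(Z, o) = 78*o*(76 + Z) (f(Z, o) = (76 + Z)*(78*o) = 78*o*(76 + Z))
((-43 + z(-7)) - 1*194)*f(-41, 64 + j(-3, 5)) = ((-43 + 0) - 1*194)*(78*(64 - 3)*(76 - 41)) = (-43 - 194)*(78*61*35) = -237*166530 = -39467610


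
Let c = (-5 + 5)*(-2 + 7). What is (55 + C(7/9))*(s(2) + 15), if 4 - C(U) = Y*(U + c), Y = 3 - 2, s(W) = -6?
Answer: 524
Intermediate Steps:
Y = 1
c = 0 (c = 0*5 = 0)
C(U) = 4 - U (C(U) = 4 - (U + 0) = 4 - U)
(55 + C(7/9))*(s(2) + 15) = (55 + (4 - 7/9))*(-6 + 15) = (55 + (4 - 7/9))*9 = (55 + 29/9)*9 = (524/9)*9 = 524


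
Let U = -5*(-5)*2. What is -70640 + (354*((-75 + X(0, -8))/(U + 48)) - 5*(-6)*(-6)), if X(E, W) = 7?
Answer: -3482216/49 ≈ -71066.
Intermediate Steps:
U = 50 (U = 25*2 = 50)
-70640 + (354*((-75 + X(0, -8))/(U + 48)) - 5*(-6)*(-6)) = -70640 + (354*((-75 + 7)/(50 + 48)) - 5*(-6)*(-6)) = -70640 + (354*(-68/98) + 30*(-6)) = -70640 + (354*(-68*1/98) - 180) = -70640 + (354*(-34/49) - 180) = -70640 + (-12036/49 - 180) = -70640 - 20856/49 = -3482216/49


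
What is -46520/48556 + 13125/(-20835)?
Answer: -26775695/16861071 ≈ -1.5880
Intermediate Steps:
-46520/48556 + 13125/(-20835) = -46520*1/48556 + 13125*(-1/20835) = -11630/12139 - 875/1389 = -26775695/16861071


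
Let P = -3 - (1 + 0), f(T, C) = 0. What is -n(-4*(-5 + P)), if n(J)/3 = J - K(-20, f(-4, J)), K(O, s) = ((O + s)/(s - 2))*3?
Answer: -18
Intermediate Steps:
P = -4 (P = -3 - 1*1 = -3 - 1 = -4)
K(O, s) = 3*(O + s)/(-2 + s) (K(O, s) = ((O + s)/(-2 + s))*3 = 3*(O + s)/(-2 + s))
n(J) = -90 + 3*J (n(J) = 3*(J - 3*(-20 + 0)/(-2 + 0)) = 3*(J - 3*(-20)/(-2)) = 3*(J - 3*(-1)*(-20)/2) = 3*(J - 1*30) = 3*(J - 30) = 3*(-30 + J) = -90 + 3*J)
-n(-4*(-5 + P)) = -(-90 + 3*(-4*(-5 - 4))) = -(-90 + 3*(-4*(-9))) = -(-90 + 3*36) = -(-90 + 108) = -1*18 = -18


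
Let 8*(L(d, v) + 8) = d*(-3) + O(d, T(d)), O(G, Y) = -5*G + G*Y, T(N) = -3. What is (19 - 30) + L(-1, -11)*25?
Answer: -1413/8 ≈ -176.63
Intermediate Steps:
L(d, v) = -8 - 11*d/8 (L(d, v) = -8 + (d*(-3) + d*(-5 - 3))/8 = -8 + (-3*d + d*(-8))/8 = -8 + (-3*d - 8*d)/8 = -8 + (-11*d)/8 = -8 - 11*d/8)
(19 - 30) + L(-1, -11)*25 = (19 - 30) + (-8 - 11/8*(-1))*25 = -11 + (-8 + 11/8)*25 = -11 - 53/8*25 = -11 - 1325/8 = -1413/8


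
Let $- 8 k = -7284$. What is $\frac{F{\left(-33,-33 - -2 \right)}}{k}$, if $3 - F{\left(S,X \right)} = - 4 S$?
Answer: $- \frac{86}{607} \approx -0.14168$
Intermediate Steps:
$F{\left(S,X \right)} = 3 + 4 S$ ($F{\left(S,X \right)} = 3 - - 4 S = 3 + 4 S$)
$k = \frac{1821}{2}$ ($k = \left(- \frac{1}{8}\right) \left(-7284\right) = \frac{1821}{2} \approx 910.5$)
$\frac{F{\left(-33,-33 - -2 \right)}}{k} = \frac{3 + 4 \left(-33\right)}{\frac{1821}{2}} = \left(3 - 132\right) \frac{2}{1821} = \left(-129\right) \frac{2}{1821} = - \frac{86}{607}$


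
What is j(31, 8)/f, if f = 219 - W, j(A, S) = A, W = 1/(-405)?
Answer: 12555/88696 ≈ 0.14155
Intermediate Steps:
W = -1/405 ≈ -0.0024691
f = 88696/405 (f = 219 - 1*(-1/405) = 219 + 1/405 = 88696/405 ≈ 219.00)
j(31, 8)/f = 31/(88696/405) = 31*(405/88696) = 12555/88696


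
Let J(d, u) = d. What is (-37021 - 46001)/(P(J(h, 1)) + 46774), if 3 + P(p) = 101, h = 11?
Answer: -13837/7812 ≈ -1.7712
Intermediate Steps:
P(p) = 98 (P(p) = -3 + 101 = 98)
(-37021 - 46001)/(P(J(h, 1)) + 46774) = (-37021 - 46001)/(98 + 46774) = -83022/46872 = -83022*1/46872 = -13837/7812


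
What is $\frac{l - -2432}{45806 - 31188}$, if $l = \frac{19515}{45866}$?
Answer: $\frac{111565627}{670469188} \approx 0.1664$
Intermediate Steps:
$l = \frac{19515}{45866}$ ($l = 19515 \cdot \frac{1}{45866} = \frac{19515}{45866} \approx 0.42548$)
$\frac{l - -2432}{45806 - 31188} = \frac{\frac{19515}{45866} - -2432}{45806 - 31188} = \frac{\frac{19515}{45866} + 2432}{14618} = \frac{111565627}{45866} \cdot \frac{1}{14618} = \frac{111565627}{670469188}$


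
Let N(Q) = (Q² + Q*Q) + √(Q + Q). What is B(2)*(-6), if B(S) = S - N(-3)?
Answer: 96 + 6*I*√6 ≈ 96.0 + 14.697*I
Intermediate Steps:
N(Q) = 2*Q² + √2*√Q (N(Q) = (Q² + Q²) + √(2*Q) = 2*Q² + √2*√Q)
B(S) = -18 + S - I*√6 (B(S) = S - (2*(-3)² + √2*√(-3)) = S - (2*9 + √2*(I*√3)) = S - (18 + I*√6) = S + (-18 - I*√6) = -18 + S - I*√6)
B(2)*(-6) = (-18 + 2 - I*√6)*(-6) = (-16 - I*√6)*(-6) = 96 + 6*I*√6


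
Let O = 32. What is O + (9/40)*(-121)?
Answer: 191/40 ≈ 4.7750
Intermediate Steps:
O + (9/40)*(-121) = 32 + (9/40)*(-121) = 32 - 1089/40 = 191/40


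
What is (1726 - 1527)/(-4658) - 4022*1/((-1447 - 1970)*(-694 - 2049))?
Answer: -110819285/2568155694 ≈ -0.043151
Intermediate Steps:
(1726 - 1527)/(-4658) - 4022*1/((-1447 - 1970)*(-694 - 2049)) = 199*(-1/4658) - 4022/((-2743*(-3417))) = -199/4658 - 4022/9372831 = -110819285/2568155694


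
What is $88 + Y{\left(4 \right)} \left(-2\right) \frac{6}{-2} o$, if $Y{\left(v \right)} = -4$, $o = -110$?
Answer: $2728$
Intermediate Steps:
$88 + Y{\left(4 \right)} \left(-2\right) \frac{6}{-2} o = 88 + \left(-4\right) \left(-2\right) \frac{6}{-2} \left(-110\right) = 88 + 8 \cdot 6 \left(- \frac{1}{2}\right) \left(-110\right) = 88 + 8 \left(-3\right) \left(-110\right) = 88 - -2640 = 88 + 2640 = 2728$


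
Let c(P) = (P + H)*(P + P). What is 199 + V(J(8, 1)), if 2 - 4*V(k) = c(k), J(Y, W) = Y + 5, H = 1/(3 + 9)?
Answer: 2747/24 ≈ 114.46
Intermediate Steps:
H = 1/12 ≈ 0.083333
J(Y, W) = 5 + Y
c(P) = 2*P*(1/12 + P) (c(P) = (P + 1/12)*(P + P) = (1/12 + P)*(2*P) = 2*P*(1/12 + P))
V(k) = 1/2 - k*(1 + 12*k)/24
199 + V(J(8, 1)) = 199 + (1/2 - (5 + 8)*(1 + 12*(5 + 8))/24) = 199 + (1/2 - 1/24*13*(1 + 12*13)) = 199 + (1/2 - 1/24*13*(1 + 156)) = 199 + (1/2 - 1/24*13*157) = 199 + (1/2 - 2041/24) = 199 - 2029/24 = 2747/24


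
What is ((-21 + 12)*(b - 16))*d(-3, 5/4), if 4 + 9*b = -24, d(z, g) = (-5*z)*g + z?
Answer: 2709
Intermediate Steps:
d(z, g) = z - 5*g*z (d(z, g) = -5*g*z + z = z - 5*g*z)
b = -28/9 (b = -4/9 + (1/9)*(-24) = -4/9 - 8/3 = -28/9 ≈ -3.1111)
((-21 + 12)*(b - 16))*d(-3, 5/4) = ((-21 + 12)*(-28/9 - 16))*(-3*(1 - 25/4)) = (-9*(-172/9))*(-3*(1 - 25/4)) = 172*(-3*(1 - 5*5/4)) = 172*(-3*(1 - 25/4)) = 172*(-3*(-21/4)) = 172*(63/4) = 2709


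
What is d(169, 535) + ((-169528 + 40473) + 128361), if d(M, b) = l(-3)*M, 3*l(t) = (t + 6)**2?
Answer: -187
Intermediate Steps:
l(t) = (6 + t)**2/3 (l(t) = (t + 6)**2/3 = (6 + t)**2/3)
d(M, b) = 3*M (d(M, b) = ((6 - 3)**2/3)*M = ((1/3)*3**2)*M = ((1/3)*9)*M = 3*M)
d(169, 535) + ((-169528 + 40473) + 128361) = 3*169 + ((-169528 + 40473) + 128361) = 507 + (-129055 + 128361) = 507 - 694 = -187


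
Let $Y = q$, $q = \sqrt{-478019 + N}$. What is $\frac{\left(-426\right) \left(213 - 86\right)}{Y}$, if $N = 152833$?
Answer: $\frac{27051 i \sqrt{325186}}{162593} \approx 94.874 i$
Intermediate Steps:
$q = i \sqrt{325186}$ ($q = \sqrt{-478019 + 152833} = \sqrt{-325186} = i \sqrt{325186} \approx 570.25 i$)
$Y = i \sqrt{325186} \approx 570.25 i$
$\frac{\left(-426\right) \left(213 - 86\right)}{Y} = \frac{\left(-426\right) \left(213 - 86\right)}{i \sqrt{325186}} = \left(-426\right) 127 \left(- \frac{i \sqrt{325186}}{325186}\right) = - 54102 \left(- \frac{i \sqrt{325186}}{325186}\right) = \frac{27051 i \sqrt{325186}}{162593}$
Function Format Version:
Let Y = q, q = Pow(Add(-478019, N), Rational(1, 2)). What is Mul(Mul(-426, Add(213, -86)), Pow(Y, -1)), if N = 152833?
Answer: Mul(Rational(27051, 162593), I, Pow(325186, Rational(1, 2))) ≈ Mul(94.874, I)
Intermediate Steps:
q = Mul(I, Pow(325186, Rational(1, 2))) (q = Pow(Add(-478019, 152833), Rational(1, 2)) = Pow(-325186, Rational(1, 2)) = Mul(I, Pow(325186, Rational(1, 2))) ≈ Mul(570.25, I))
Y = Mul(I, Pow(325186, Rational(1, 2))) ≈ Mul(570.25, I)
Mul(Mul(-426, Add(213, -86)), Pow(Y, -1)) = Mul(Mul(-426, Add(213, -86)), Pow(Mul(I, Pow(325186, Rational(1, 2))), -1)) = Mul(Mul(-426, 127), Mul(Rational(-1, 325186), I, Pow(325186, Rational(1, 2)))) = Mul(-54102, Mul(Rational(-1, 325186), I, Pow(325186, Rational(1, 2)))) = Mul(Rational(27051, 162593), I, Pow(325186, Rational(1, 2)))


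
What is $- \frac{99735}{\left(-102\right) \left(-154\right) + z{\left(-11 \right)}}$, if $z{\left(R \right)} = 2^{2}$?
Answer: $- \frac{99735}{15712} \approx -6.3477$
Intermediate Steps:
$z{\left(R \right)} = 4$
$- \frac{99735}{\left(-102\right) \left(-154\right) + z{\left(-11 \right)}} = - \frac{99735}{\left(-102\right) \left(-154\right) + 4} = - \frac{99735}{15708 + 4} = - \frac{99735}{15712}$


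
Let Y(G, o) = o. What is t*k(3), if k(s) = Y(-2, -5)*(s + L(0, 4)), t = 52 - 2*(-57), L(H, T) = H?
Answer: -2490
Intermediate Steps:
t = 166 (t = 52 + 114 = 166)
k(s) = -5*s (k(s) = -5*(s + 0) = -5*s)
t*k(3) = 166*(-5*3) = 166*(-15) = -2490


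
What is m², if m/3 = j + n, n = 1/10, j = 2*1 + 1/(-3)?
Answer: 2809/100 ≈ 28.090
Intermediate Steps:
j = 5/3 (j = 2 - ⅓ = 5/3 ≈ 1.6667)
n = ⅒ ≈ 0.10000
m = 53/10 (m = 3*(5/3 + ⅒) = 3*(53/30) = 53/10 ≈ 5.3000)
m² = (53/10)² = 2809/100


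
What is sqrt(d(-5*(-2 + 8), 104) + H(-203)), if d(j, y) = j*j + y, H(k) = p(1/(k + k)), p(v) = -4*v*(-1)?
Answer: sqrt(41373430)/203 ≈ 31.686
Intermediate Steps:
p(v) = 4*v
H(k) = 2/k (H(k) = 4/(k + k) = 4/((2*k)) = 4*(1/(2*k)) = 2/k)
d(j, y) = y + j**2 (d(j, y) = j**2 + y = y + j**2)
sqrt(d(-5*(-2 + 8), 104) + H(-203)) = sqrt((104 + (-5*(-2 + 8))**2) + 2/(-203)) = sqrt((104 + (-5*6)**2) + 2*(-1/203)) = sqrt((104 + (-30)**2) - 2/203) = sqrt((104 + 900) - 2/203) = sqrt(1004 - 2/203) = sqrt(203810/203) = sqrt(41373430)/203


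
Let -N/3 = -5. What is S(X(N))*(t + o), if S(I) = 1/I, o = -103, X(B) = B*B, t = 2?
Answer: -101/225 ≈ -0.44889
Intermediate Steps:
N = 15 (N = -3*(-5) = 15)
X(B) = B²
S(X(N))*(t + o) = (2 - 103)/(15²) = -101/225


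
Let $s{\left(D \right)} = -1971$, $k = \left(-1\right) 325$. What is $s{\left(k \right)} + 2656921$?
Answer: $2654950$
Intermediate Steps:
$k = -325$
$s{\left(k \right)} + 2656921 = -1971 + 2656921 = 2654950$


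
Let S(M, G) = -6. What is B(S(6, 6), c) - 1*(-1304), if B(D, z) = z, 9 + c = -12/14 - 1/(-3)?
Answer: 27184/21 ≈ 1294.5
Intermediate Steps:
c = -200/21 (c = -9 + (-12/14 - 1/(-3)) = -9 + (-12*1/14 - 1*(-⅓)) = -9 + (-6/7 + ⅓) = -9 - 11/21 = -200/21 ≈ -9.5238)
B(S(6, 6), c) - 1*(-1304) = -200/21 - 1*(-1304) = -200/21 + 1304 = 27184/21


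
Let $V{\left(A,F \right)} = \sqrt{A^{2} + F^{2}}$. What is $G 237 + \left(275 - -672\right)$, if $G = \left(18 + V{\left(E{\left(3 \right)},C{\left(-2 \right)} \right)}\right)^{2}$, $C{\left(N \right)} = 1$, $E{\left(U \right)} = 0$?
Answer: $86504$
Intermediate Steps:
$G = 361$ ($G = \left(18 + \sqrt{0^{2} + 1^{2}}\right)^{2} = \left(18 + \sqrt{0 + 1}\right)^{2} = \left(18 + \sqrt{1}\right)^{2} = \left(18 + 1\right)^{2} = 19^{2} = 361$)
$G 237 + \left(275 - -672\right) = 361 \cdot 237 + \left(275 - -672\right) = 85557 + \left(275 + 672\right) = 85557 + 947 = 86504$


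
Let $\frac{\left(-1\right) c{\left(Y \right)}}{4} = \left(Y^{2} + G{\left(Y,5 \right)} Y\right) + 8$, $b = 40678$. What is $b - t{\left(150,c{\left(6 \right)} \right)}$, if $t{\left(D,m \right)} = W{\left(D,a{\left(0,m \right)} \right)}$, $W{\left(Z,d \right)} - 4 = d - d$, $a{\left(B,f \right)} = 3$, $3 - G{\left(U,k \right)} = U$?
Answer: $40674$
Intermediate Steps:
$G{\left(U,k \right)} = 3 - U$
$W{\left(Z,d \right)} = 4$ ($W{\left(Z,d \right)} = 4 + \left(d - d\right) = 4 + 0 = 4$)
$c{\left(Y \right)} = -32 - 4 Y^{2} - 4 Y \left(3 - Y\right)$ ($c{\left(Y \right)} = - 4 \left(\left(Y^{2} + \left(3 - Y\right) Y\right) + 8\right) = - 4 \left(\left(Y^{2} + Y \left(3 - Y\right)\right) + 8\right) = - 4 \left(8 + Y^{2} + Y \left(3 - Y\right)\right) = -32 - 4 Y^{2} - 4 Y \left(3 - Y\right)$)
$t{\left(D,m \right)} = 4$
$b - t{\left(150,c{\left(6 \right)} \right)} = 40678 - 4 = 40674$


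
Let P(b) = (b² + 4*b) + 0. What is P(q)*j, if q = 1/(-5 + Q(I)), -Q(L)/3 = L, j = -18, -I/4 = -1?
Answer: 1206/289 ≈ 4.1730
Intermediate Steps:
I = 4 (I = -4*(-1) = 4)
Q(L) = -3*L
q = -1/17 (q = 1/(-5 - 3*4) = 1/(-5 - 12) = 1/(-17) = -1/17 ≈ -0.058824)
P(b) = b² + 4*b
P(q)*j = -(4 - 1/17)/17*(-18) = -1/17*67/17*(-18) = -67/289*(-18) = 1206/289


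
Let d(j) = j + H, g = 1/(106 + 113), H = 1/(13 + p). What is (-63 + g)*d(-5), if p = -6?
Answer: 469064/1533 ≈ 305.98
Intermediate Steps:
H = ⅐ (H = 1/(13 - 6) = 1/7 = ⅐ ≈ 0.14286)
g = 1/219 ≈ 0.0045662
d(j) = ⅐ + j (d(j) = j + ⅐ = ⅐ + j)
(-63 + g)*d(-5) = (-63 + 1/219)*(⅐ - 5) = -13796/219*(-34/7) = 469064/1533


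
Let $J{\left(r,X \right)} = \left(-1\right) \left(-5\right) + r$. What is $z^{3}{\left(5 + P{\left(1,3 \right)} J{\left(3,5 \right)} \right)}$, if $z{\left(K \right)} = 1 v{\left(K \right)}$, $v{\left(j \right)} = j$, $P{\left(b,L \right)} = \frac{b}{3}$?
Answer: $\frac{12167}{27} \approx 450.63$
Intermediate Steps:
$P{\left(b,L \right)} = \frac{b}{3}$ ($P{\left(b,L \right)} = b \frac{1}{3} = \frac{b}{3}$)
$J{\left(r,X \right)} = 5 + r$
$z{\left(K \right)} = K$ ($z{\left(K \right)} = 1 K = K$)
$z^{3}{\left(5 + P{\left(1,3 \right)} J{\left(3,5 \right)} \right)} = \left(5 + \frac{1}{3} \cdot 1 \left(5 + 3\right)\right)^{3} = \left(5 + \frac{1}{3} \cdot 8\right)^{3} = \left(5 + \frac{8}{3}\right)^{3} = \left(\frac{23}{3}\right)^{3} = \frac{12167}{27}$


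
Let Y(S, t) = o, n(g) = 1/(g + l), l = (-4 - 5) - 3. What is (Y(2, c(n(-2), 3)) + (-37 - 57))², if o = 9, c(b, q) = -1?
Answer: 7225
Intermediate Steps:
l = -12 (l = -9 - 3 = -12)
n(g) = 1/(-12 + g) (n(g) = 1/(g - 12) = 1/(-12 + g))
Y(S, t) = 9
(Y(2, c(n(-2), 3)) + (-37 - 57))² = (9 + (-37 - 57))² = (9 - 94)² = (-85)² = 7225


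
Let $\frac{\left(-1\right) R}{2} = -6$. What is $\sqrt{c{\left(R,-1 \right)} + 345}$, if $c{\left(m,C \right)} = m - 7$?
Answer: $5 \sqrt{14} \approx 18.708$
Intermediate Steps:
$R = 12$ ($R = \left(-2\right) \left(-6\right) = 12$)
$c{\left(m,C \right)} = -7 + m$
$\sqrt{c{\left(R,-1 \right)} + 345} = \sqrt{\left(-7 + 12\right) + 345} = \sqrt{5 + 345} = \sqrt{350} = 5 \sqrt{14}$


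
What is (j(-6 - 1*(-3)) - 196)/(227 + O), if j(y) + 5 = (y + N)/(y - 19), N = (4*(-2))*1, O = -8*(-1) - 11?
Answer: -401/448 ≈ -0.89509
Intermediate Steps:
O = -3 (O = 8 - 11 = -3)
N = -8 (N = -8*1 = -8)
j(y) = -5 + (-8 + y)/(-19 + y) (j(y) = -5 + (y - 8)/(y - 19) = -5 + (-8 + y)/(-19 + y))
(j(-6 - 1*(-3)) - 196)/(227 + O) = ((87 - 4*(-6 - 1*(-3)))/(-19 + (-6 - 1*(-3))) - 196)/(227 - 3) = ((87 - 4*(-6 + 3))/(-19 + (-6 + 3)) - 196)/224 = ((87 - 4*(-3))/(-19 - 3) - 196)*(1/224) = ((87 + 12)/(-22) - 196)*(1/224) = (-1/22*99 - 196)*(1/224) = (-9/2 - 196)*(1/224) = -401/2*1/224 = -401/448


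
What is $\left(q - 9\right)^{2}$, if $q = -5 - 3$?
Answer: $289$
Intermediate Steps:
$q = -8$ ($q = -5 - 3 = -8$)
$\left(q - 9\right)^{2} = \left(-8 - 9\right)^{2} = \left(-17\right)^{2} = 289$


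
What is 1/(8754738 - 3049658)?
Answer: 1/5705080 ≈ 1.7528e-7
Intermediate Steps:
1/(8754738 - 3049658) = 1/5705080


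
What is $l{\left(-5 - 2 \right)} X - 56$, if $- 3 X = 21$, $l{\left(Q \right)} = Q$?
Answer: $-7$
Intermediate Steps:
$X = -7$ ($X = \left(- \frac{1}{3}\right) 21 = -7$)
$l{\left(-5 - 2 \right)} X - 56 = \left(-5 - 2\right) \left(-7\right) - 56 = \left(-7\right) \left(-7\right) - 56 = 49 - 56 = -7$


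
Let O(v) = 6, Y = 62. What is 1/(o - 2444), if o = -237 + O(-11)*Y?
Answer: -1/2309 ≈ -0.00043309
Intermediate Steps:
o = 135 (o = -237 + 6*62 = -237 + 372 = 135)
1/(o - 2444) = 1/(135 - 2444) = 1/(-2309) = -1/2309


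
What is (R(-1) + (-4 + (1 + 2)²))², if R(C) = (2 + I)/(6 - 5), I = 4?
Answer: 121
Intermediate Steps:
R(C) = 6 (R(C) = (2 + 4)/(6 - 5) = 6/1 = 6*1 = 6)
(R(-1) + (-4 + (1 + 2)²))² = (6 + (-4 + (1 + 2)²))² = (6 + (-4 + 3²))² = (6 + (-4 + 9))² = (6 + 5)² = 11² = 121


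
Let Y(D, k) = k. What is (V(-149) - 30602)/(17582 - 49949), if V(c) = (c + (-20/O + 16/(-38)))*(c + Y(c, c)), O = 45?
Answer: -2403904/5534757 ≈ -0.43433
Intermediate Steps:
V(c) = 2*c*(-148/171 + c) (V(c) = (c + (-20/45 + 16/(-38)))*(c + c) = (c + (-20*1/45 + 16*(-1/38)))*(2*c) = (c + (-4/9 - 8/19))*(2*c) = (c - 148/171)*(2*c) = (-148/171 + c)*(2*c) = 2*c*(-148/171 + c))
(V(-149) - 30602)/(17582 - 49949) = ((2/171)*(-149)*(-148 + 171*(-149)) - 30602)/(17582 - 49949) = ((2/171)*(-149)*(-148 - 25479) - 30602)/(-32367) = ((2/171)*(-149)*(-25627) - 30602)*(-1/32367) = (7636846/171 - 30602)*(-1/32367) = (2403904/171)*(-1/32367) = -2403904/5534757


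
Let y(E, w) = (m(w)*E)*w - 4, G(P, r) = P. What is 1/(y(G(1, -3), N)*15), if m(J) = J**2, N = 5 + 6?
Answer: 1/19905 ≈ 5.0239e-5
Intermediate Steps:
N = 11
y(E, w) = -4 + E*w**3 (y(E, w) = (w**2*E)*w - 4 = (E*w**2)*w - 4 = E*w**3 - 4 = -4 + E*w**3)
1/(y(G(1, -3), N)*15) = 1/((-4 + 1*11**3)*15) = 1/((-4 + 1*1331)*15) = 1/((-4 + 1331)*15) = 1/(1327*15) = 1/19905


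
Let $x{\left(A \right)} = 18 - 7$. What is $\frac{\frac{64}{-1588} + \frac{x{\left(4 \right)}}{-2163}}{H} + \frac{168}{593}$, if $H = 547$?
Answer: $\frac{78888993881}{278540945781} \approx 0.28322$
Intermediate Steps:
$x{\left(A \right)} = 11$
$\frac{\frac{64}{-1588} + \frac{x{\left(4 \right)}}{-2163}}{H} + \frac{168}{593} = \frac{\frac{64}{-1588} + \frac{11}{-2163}}{547} + \frac{168}{593} = \left(64 \left(- \frac{1}{1588}\right) + 11 \left(- \frac{1}{2163}\right)\right) \frac{1}{547} + 168 \cdot \frac{1}{593} = \left(- \frac{16}{397} - \frac{11}{2163}\right) \frac{1}{547} + \frac{168}{593} = \left(- \frac{38975}{858711}\right) \frac{1}{547} + \frac{168}{593} = - \frac{38975}{469714917} + \frac{168}{593} = \frac{78888993881}{278540945781}$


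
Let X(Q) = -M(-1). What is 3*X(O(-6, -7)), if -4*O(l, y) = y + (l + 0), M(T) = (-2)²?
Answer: -12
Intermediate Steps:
M(T) = 4
O(l, y) = -l/4 - y/4 (O(l, y) = -(y + (l + 0))/4 = -(y + l)/4 = -(l + y)/4 = -l/4 - y/4)
X(Q) = -4 (X(Q) = -1*4 = -4)
3*X(O(-6, -7)) = 3*(-4) = -12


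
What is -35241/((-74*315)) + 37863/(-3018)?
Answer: -21561922/1954155 ≈ -11.034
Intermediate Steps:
-35241/((-74*315)) + 37863/(-3018) = -35241/(-23310) + 37863*(-1/3018) = -35241*(-1/23310) - 12621/1006 = 11747/7770 - 12621/1006 = -21561922/1954155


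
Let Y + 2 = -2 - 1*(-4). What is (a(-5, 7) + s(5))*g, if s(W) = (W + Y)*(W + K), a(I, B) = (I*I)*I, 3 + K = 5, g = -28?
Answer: 2520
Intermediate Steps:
Y = 0 (Y = -2 + (-2 - 1*(-4)) = -2 + (-2 + 4) = -2 + 2 = 0)
K = 2 (K = -3 + 5 = 2)
a(I, B) = I³ (a(I, B) = I²*I = I³)
s(W) = W*(2 + W) (s(W) = (W + 0)*(W + 2) = W*(2 + W))
(a(-5, 7) + s(5))*g = ((-5)³ + 5*(2 + 5))*(-28) = (-125 + 5*7)*(-28) = (-125 + 35)*(-28) = -90*(-28) = 2520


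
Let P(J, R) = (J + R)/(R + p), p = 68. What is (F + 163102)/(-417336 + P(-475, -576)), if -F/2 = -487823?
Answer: -578483984/212005637 ≈ -2.7286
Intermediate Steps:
F = 975646 (F = -2*(-487823) = 975646)
P(J, R) = (J + R)/(68 + R) (P(J, R) = (J + R)/(R + 68) = (J + R)/(68 + R))
(F + 163102)/(-417336 + P(-475, -576)) = (975646 + 163102)/(-417336 + (-475 - 576)/(68 - 576)) = 1138748/(-417336 - 1051/(-508)) = 1138748/(-417336 - 1/508*(-1051)) = 1138748/(-417336 + 1051/508) = 1138748/(-212005637/508) = 1138748*(-508/212005637) = -578483984/212005637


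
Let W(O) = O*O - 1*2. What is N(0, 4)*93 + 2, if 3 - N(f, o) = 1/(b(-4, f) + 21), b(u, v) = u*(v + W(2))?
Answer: 3560/13 ≈ 273.85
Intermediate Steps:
W(O) = -2 + O**2 (W(O) = O**2 - 2 = -2 + O**2)
b(u, v) = u*(2 + v) (b(u, v) = u*(v + (-2 + 2**2)) = u*(v + (-2 + 4)) = u*(v + 2) = u*(2 + v))
N(f, o) = 3 - 1/(13 - 4*f) (N(f, o) = 3 - 1/(-4*(2 + f) + 21) = 3 - 1/((-8 - 4*f) + 21) = 3 - 1/(13 - 4*f))
N(0, 4)*93 + 2 = (2*(-19 + 6*0)/(-13 + 4*0))*93 + 2 = (2*(-19 + 0)/(-13 + 0))*93 + 2 = (2*(-19)/(-13))*93 + 2 = (2*(-1/13)*(-19))*93 + 2 = (38/13)*93 + 2 = 3534/13 + 2 = 3560/13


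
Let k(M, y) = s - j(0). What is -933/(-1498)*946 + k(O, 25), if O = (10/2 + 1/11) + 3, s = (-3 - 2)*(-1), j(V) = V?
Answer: 445054/749 ≈ 594.20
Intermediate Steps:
s = 5 (s = -5*(-1) = 5)
O = 89/11 (O = (10*(1/2) + 1*(1/11)) + 3 = (5 + 1/11) + 3 = 56/11 + 3 = 89/11 ≈ 8.0909)
k(M, y) = 5 (k(M, y) = 5 - 1*0 = 5 + 0 = 5)
-933/(-1498)*946 + k(O, 25) = -933/(-1498)*946 + 5 = -933*(-1/1498)*946 + 5 = (933/1498)*946 + 5 = 441309/749 + 5 = 445054/749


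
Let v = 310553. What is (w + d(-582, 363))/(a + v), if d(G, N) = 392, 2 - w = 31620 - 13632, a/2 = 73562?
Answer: -17594/457677 ≈ -0.038442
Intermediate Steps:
a = 147124 (a = 2*73562 = 147124)
w = -17986 (w = 2 - (31620 - 13632) = 2 - 1*17988 = 2 - 17988 = -17986)
(w + d(-582, 363))/(a + v) = (-17986 + 392)/(147124 + 310553) = -17594/457677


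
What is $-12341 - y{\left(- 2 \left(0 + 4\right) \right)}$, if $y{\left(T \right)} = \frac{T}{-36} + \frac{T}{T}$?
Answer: $- \frac{111080}{9} \approx -12342.0$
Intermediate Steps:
$y{\left(T \right)} = 1 - \frac{T}{36}$ ($y{\left(T \right)} = T \left(- \frac{1}{36}\right) + 1 = - \frac{T}{36} + 1 = 1 - \frac{T}{36}$)
$-12341 - y{\left(- 2 \left(0 + 4\right) \right)} = -12341 - \left(1 - \frac{\left(-2\right) \left(0 + 4\right)}{36}\right) = -12341 - \left(1 - \frac{\left(-2\right) 4}{36}\right) = -12341 - \left(1 - - \frac{2}{9}\right) = -12341 - \left(1 + \frac{2}{9}\right) = -12341 - \frac{11}{9} = - \frac{111080}{9}$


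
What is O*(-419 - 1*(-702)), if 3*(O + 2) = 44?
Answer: 10754/3 ≈ 3584.7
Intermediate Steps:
O = 38/3 (O = -2 + (⅓)*44 = -2 + 44/3 = 38/3 ≈ 12.667)
O*(-419 - 1*(-702)) = 38*(-419 - 1*(-702))/3 = 38*(-419 + 702)/3 = (38/3)*283 = 10754/3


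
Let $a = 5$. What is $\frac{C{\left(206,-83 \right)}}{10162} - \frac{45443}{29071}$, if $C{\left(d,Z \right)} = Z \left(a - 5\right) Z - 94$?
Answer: $- \frac{232262220}{147709751} \approx -1.5724$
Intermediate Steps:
$C{\left(d,Z \right)} = -94$ ($C{\left(d,Z \right)} = Z \left(5 - 5\right) Z - 94 = Z 0 Z - 94 = 0 Z - 94 = 0 - 94 = -94$)
$\frac{C{\left(206,-83 \right)}}{10162} - \frac{45443}{29071} = - \frac{94}{10162} - \frac{45443}{29071} = \left(-94\right) \frac{1}{10162} - \frac{45443}{29071} = - \frac{47}{5081} - \frac{45443}{29071} = - \frac{232262220}{147709751}$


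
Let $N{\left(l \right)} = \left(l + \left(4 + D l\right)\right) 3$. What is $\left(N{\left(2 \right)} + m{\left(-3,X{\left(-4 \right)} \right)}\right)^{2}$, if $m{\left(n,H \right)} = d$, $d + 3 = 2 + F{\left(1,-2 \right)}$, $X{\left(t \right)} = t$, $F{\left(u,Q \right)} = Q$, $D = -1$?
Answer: $81$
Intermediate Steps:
$d = -3$ ($d = -3 + \left(2 - 2\right) = -3 + 0 = -3$)
$N{\left(l \right)} = 12$ ($N{\left(l \right)} = \left(l - \left(-4 + l\right)\right) 3 = 4 \cdot 3 = 12$)
$m{\left(n,H \right)} = -3$
$\left(N{\left(2 \right)} + m{\left(-3,X{\left(-4 \right)} \right)}\right)^{2} = \left(12 - 3\right)^{2} = 9^{2} = 81$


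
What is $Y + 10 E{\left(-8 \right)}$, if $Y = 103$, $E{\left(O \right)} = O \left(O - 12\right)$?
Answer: $1703$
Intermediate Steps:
$E{\left(O \right)} = O \left(-12 + O\right)$
$Y + 10 E{\left(-8 \right)} = 103 + 10 \left(- 8 \left(-12 - 8\right)\right) = 103 + 10 \left(\left(-8\right) \left(-20\right)\right) = 103 + 10 \cdot 160 = 103 + 1600 = 1703$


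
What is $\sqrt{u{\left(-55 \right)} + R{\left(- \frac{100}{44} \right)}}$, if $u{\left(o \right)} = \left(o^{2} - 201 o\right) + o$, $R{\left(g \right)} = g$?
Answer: $\frac{5 \sqrt{67870}}{11} \approx 118.42$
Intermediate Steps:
$u{\left(o \right)} = o^{2} - 200 o$
$\sqrt{u{\left(-55 \right)} + R{\left(- \frac{100}{44} \right)}} = \sqrt{- 55 \left(-200 - 55\right) - \frac{100}{44}} = \sqrt{\left(-55\right) \left(-255\right) - \frac{25}{11}} = \sqrt{14025 - \frac{25}{11}} = \sqrt{\frac{154250}{11}} = \frac{5 \sqrt{67870}}{11}$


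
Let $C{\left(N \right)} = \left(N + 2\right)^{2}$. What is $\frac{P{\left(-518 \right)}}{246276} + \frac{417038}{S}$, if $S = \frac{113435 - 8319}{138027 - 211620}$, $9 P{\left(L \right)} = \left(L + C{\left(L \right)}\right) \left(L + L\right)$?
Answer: $- \frac{8506902651480043}{29123491518} \approx -2.921 \cdot 10^{5}$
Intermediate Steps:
$C{\left(N \right)} = \left(2 + N\right)^{2}$
$P{\left(L \right)} = \frac{2 L \left(L + \left(2 + L\right)^{2}\right)}{9}$ ($P{\left(L \right)} = \frac{\left(L + \left(2 + L\right)^{2}\right) \left(L + L\right)}{9} = \frac{\left(L + \left(2 + L\right)^{2}\right) 2 L}{9} = \frac{2 L \left(L + \left(2 + L\right)^{2}\right)}{9}$)
$S = - \frac{105116}{73593}$ ($S = \frac{105116}{-73593} = 105116 \left(- \frac{1}{73593}\right) = - \frac{105116}{73593} \approx -1.4283$)
$\frac{P{\left(-518 \right)}}{246276} + \frac{417038}{S} = \frac{\frac{2}{9} \left(-518\right) \left(-518 + \left(2 - 518\right)^{2}\right)}{246276} + \frac{417038}{- \frac{105116}{73593}} = \frac{2}{9} \left(-518\right) \left(-518 + \left(-516\right)^{2}\right) \frac{1}{246276} + 417038 \left(- \frac{73593}{105116}\right) = \frac{2}{9} \left(-518\right) \left(-518 + 266256\right) \frac{1}{246276} - \frac{15345538767}{52558} = \frac{2}{9} \left(-518\right) 265738 \cdot \frac{1}{246276} - \frac{15345538767}{52558} = \left(- \frac{275304568}{9}\right) \frac{1}{246276} - \frac{15345538767}{52558} = - \frac{68826142}{554121} - \frac{15345538767}{52558} = - \frac{8506902651480043}{29123491518}$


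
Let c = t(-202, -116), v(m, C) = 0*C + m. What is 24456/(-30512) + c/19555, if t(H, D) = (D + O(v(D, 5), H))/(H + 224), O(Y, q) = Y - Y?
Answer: -657797197/820410470 ≈ -0.80179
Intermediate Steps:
v(m, C) = m (v(m, C) = 0 + m = m)
O(Y, q) = 0
t(H, D) = D/(224 + H) (t(H, D) = (D + 0)/(H + 224) = D/(224 + H))
c = -58/11 (c = -116/(224 - 202) = -116/22 = -116*1/22 = -58/11 ≈ -5.2727)
24456/(-30512) + c/19555 = 24456/(-30512) - 58/11/19555 = 24456*(-1/30512) - 58/11*1/19555 = -3057/3814 - 58/215105 = -657797197/820410470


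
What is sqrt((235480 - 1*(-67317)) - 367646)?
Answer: I*sqrt(64849) ≈ 254.65*I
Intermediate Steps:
sqrt((235480 - 1*(-67317)) - 367646) = sqrt((235480 + 67317) - 367646) = sqrt(302797 - 367646) = sqrt(-64849) = I*sqrt(64849)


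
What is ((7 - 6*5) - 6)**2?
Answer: 841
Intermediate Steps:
((7 - 6*5) - 6)**2 = ((7 - 30) - 6)**2 = (-23 - 6)**2 = (-29)**2 = 841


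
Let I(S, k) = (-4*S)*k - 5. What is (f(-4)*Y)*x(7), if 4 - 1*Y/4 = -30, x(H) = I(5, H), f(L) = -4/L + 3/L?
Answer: -4930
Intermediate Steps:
f(L) = -1/L
I(S, k) = -5 - 4*S*k (I(S, k) = -4*S*k - 5 = -5 - 4*S*k)
x(H) = -5 - 20*H (x(H) = -5 - 4*5*H = -5 - 20*H)
Y = 136 (Y = 16 - 4*(-30) = 16 + 120 = 136)
(f(-4)*Y)*x(7) = (-1/(-4)*136)*(-5 - 20*7) = (-1*(-¼)*136)*(-5 - 140) = ((¼)*136)*(-145) = 34*(-145) = -4930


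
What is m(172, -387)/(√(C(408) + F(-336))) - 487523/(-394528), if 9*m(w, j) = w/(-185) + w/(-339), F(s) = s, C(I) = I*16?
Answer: 487523/394528 - 524*√43/1693305 ≈ 1.2337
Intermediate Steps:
C(I) = 16*I
m(w, j) = -524*w/564435 (m(w, j) = (w/(-185) + w/(-339))/9 = (w*(-1/185) + w*(-1/339))/9 = (-w/185 - w/339)/9 = (-524*w/62715)/9 = -524*w/564435)
m(172, -387)/(√(C(408) + F(-336))) - 487523/(-394528) = (-524/564435*172)/(√(16*408 - 336)) - 487523/(-394528) = -90128/(564435*√(6528 - 336)) - 487523*(-1/394528) = -90128*√43/516/564435 + 487523/394528 = -524*√43/1693305 + 487523/394528 = 487523/394528 - 524*√43/1693305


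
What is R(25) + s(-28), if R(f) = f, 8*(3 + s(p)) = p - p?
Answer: 22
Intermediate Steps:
s(p) = -3 (s(p) = -3 + (p - p)/8 = -3 + (⅛)*0 = -3 + 0 = -3)
R(25) + s(-28) = 25 - 3 = 22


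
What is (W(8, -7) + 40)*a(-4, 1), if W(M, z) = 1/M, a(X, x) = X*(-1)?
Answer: 321/2 ≈ 160.50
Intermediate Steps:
a(X, x) = -X
(W(8, -7) + 40)*a(-4, 1) = (1/8 + 40)*(-1*(-4)) = (⅛ + 40)*4 = (321/8)*4 = 321/2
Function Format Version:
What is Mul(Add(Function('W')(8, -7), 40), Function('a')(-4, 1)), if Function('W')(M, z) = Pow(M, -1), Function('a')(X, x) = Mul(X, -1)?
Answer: Rational(321, 2) ≈ 160.50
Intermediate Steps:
Function('a')(X, x) = Mul(-1, X)
Mul(Add(Function('W')(8, -7), 40), Function('a')(-4, 1)) = Mul(Add(Pow(8, -1), 40), Mul(-1, -4)) = Mul(Add(Rational(1, 8), 40), 4) = Mul(Rational(321, 8), 4) = Rational(321, 2)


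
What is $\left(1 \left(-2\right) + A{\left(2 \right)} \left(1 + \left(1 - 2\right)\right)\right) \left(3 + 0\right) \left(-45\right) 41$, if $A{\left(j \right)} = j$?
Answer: $11070$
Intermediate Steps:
$\left(1 \left(-2\right) + A{\left(2 \right)} \left(1 + \left(1 - 2\right)\right)\right) \left(3 + 0\right) \left(-45\right) 41 = \left(1 \left(-2\right) + 2 \left(1 + \left(1 - 2\right)\right)\right) \left(3 + 0\right) \left(-45\right) 41 = \left(-2 + 2 \left(1 + \left(1 - 2\right)\right)\right) 3 \left(-45\right) 41 = \left(-2 + 2 \left(1 - 1\right)\right) 3 \left(-45\right) 41 = \left(-2 + 2 \cdot 0\right) 3 \left(-45\right) 41 = \left(-2 + 0\right) 3 \left(-45\right) 41 = \left(-2\right) 3 \left(-45\right) 41 = \left(-6\right) \left(-45\right) 41 = 270 \cdot 41 = 11070$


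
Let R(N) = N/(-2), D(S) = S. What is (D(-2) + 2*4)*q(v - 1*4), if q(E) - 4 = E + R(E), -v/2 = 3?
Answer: -6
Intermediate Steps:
v = -6 (v = -2*3 = -6)
R(N) = -N/2 (R(N) = N*(-1/2) = -N/2)
q(E) = 4 + E/2 (q(E) = 4 + (E - E/2) = 4 + E/2)
(D(-2) + 2*4)*q(v - 1*4) = (-2 + 2*4)*(4 + (-6 - 1*4)/2) = (-2 + 8)*(4 + (-6 - 4)/2) = 6*(4 + (1/2)*(-10)) = 6*(4 - 5) = 6*(-1) = -6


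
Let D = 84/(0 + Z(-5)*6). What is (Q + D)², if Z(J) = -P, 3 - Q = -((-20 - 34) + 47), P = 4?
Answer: 225/4 ≈ 56.250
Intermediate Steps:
Q = -4 (Q = 3 - (-1)*((-20 - 34) + 47) = 3 - (-1)*(-54 + 47) = 3 - (-1)*(-7) = 3 - 1*7 = 3 - 7 = -4)
Z(J) = -4 (Z(J) = -1*4 = -4)
D = -7/2 (D = 84/(0 - 4*6) = 84/(0 - 24) = 84/(-24) = 84*(-1/24) = -7/2 ≈ -3.5000)
(Q + D)² = (-4 - 7/2)² = (-15/2)² = 225/4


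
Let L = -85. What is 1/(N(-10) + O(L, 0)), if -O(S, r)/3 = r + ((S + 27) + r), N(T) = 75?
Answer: 1/249 ≈ 0.0040161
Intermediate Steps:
O(S, r) = -81 - 6*r - 3*S (O(S, r) = -3*(r + ((S + 27) + r)) = -3*(r + ((27 + S) + r)) = -3*(r + (27 + S + r)) = -3*(27 + S + 2*r) = -81 - 6*r - 3*S)
1/(N(-10) + O(L, 0)) = 1/(75 + (-81 - 6*0 - 3*(-85))) = 1/(75 + (-81 + 0 + 255)) = 1/(75 + 174) = 1/249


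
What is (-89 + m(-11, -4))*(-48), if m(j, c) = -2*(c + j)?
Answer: 2832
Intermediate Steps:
m(j, c) = -2*c - 2*j
(-89 + m(-11, -4))*(-48) = (-89 + (-2*(-4) - 2*(-11)))*(-48) = (-89 + (8 + 22))*(-48) = (-89 + 30)*(-48) = -59*(-48) = 2832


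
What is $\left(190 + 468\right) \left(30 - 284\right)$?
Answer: $-167132$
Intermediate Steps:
$\left(190 + 468\right) \left(30 - 284\right) = 658 \left(-254\right) = -167132$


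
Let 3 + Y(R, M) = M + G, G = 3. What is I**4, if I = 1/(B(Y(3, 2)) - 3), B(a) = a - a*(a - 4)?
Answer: 1/81 ≈ 0.012346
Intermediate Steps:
Y(R, M) = M (Y(R, M) = -3 + (M + 3) = -3 + (3 + M) = M)
B(a) = a - a*(-4 + a)
I = 1/3 (I = 1/(2*(5 - 1*2) - 3) = 1/(2*(5 - 2) - 3) = 1/(2*3 - 3) = 1/(6 - 3) = 1/3 ≈ 0.33333)
I**4 = (1/3)**4 = 1/81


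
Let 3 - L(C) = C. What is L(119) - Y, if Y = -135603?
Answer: 135487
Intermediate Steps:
L(C) = 3 - C
L(119) - Y = (3 - 1*119) - 1*(-135603) = (3 - 119) + 135603 = -116 + 135603 = 135487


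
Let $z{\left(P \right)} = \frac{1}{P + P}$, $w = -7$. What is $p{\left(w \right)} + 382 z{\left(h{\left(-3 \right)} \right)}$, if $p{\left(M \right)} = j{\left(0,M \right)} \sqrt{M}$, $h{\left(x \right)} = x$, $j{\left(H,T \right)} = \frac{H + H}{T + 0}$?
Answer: $- \frac{191}{3} \approx -63.667$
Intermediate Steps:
$j{\left(H,T \right)} = \frac{2 H}{T}$
$p{\left(M \right)} = 0$ ($p{\left(M \right)} = 2 \cdot 0 \frac{1}{M} \sqrt{M} = 0 \sqrt{M} = 0$)
$z{\left(P \right)} = \frac{1}{2 P}$
$p{\left(w \right)} + 382 z{\left(h{\left(-3 \right)} \right)} = 0 + 382 \frac{1}{2 \left(-3\right)} = 0 + 382 \cdot \frac{1}{2} \left(- \frac{1}{3}\right) = 0 + 382 \left(- \frac{1}{6}\right) = 0 - \frac{191}{3} = - \frac{191}{3}$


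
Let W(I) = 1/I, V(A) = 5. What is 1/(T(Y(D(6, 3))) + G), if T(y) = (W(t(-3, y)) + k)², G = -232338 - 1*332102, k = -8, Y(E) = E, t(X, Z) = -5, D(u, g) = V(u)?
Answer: -25/14109319 ≈ -1.7719e-6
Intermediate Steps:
D(u, g) = 5
W(I) = 1/I
G = -564440 (G = -232338 - 332102 = -564440)
T(y) = 1681/25 (T(y) = (1/(-5) - 8)² = (-⅕ - 8)² = (-41/5)² = 1681/25)
1/(T(Y(D(6, 3))) + G) = 1/(1681/25 - 564440) = 1/(-14109319/25) = -25/14109319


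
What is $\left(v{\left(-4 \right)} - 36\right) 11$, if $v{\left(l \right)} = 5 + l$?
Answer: $-385$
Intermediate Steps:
$\left(v{\left(-4 \right)} - 36\right) 11 = \left(\left(5 - 4\right) - 36\right) 11 = \left(1 - 36\right) 11 = \left(-35\right) 11 = -385$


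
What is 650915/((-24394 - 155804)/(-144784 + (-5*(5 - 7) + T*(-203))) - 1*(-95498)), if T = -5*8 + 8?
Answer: 45003612185/6602726321 ≈ 6.8159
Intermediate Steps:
T = -32 (T = -40 + 8 = -32)
650915/((-24394 - 155804)/(-144784 + (-5*(5 - 7) + T*(-203))) - 1*(-95498)) = 650915/((-24394 - 155804)/(-144784 + (-5*(5 - 7) - 32*(-203))) - 1*(-95498)) = 650915/(-180198/(-144784 + (-5*(-2) + 6496)) + 95498) = 650915/(-180198/(-144784 + (10 + 6496)) + 95498) = 650915/(-180198/(-144784 + 6506) + 95498) = 650915/(-180198/(-138278) + 95498) = 650915/(-180198*(-1/138278) + 95498) = 650915/(90099/69139 + 95498) = 650915/(6602726321/69139) = 650915*(69139/6602726321) = 45003612185/6602726321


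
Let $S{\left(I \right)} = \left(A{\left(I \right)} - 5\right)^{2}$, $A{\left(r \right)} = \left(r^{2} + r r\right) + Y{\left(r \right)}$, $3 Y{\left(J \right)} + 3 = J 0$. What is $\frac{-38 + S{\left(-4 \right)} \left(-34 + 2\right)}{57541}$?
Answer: $- \frac{1970}{5231} \approx -0.3766$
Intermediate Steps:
$Y{\left(J \right)} = -1$ ($Y{\left(J \right)} = -1 + \frac{J 0}{3} = -1 + \frac{1}{3} \cdot 0 = -1 + 0 = -1$)
$A{\left(r \right)} = -1 + 2 r^{2}$ ($A{\left(r \right)} = \left(r^{2} + r r\right) - 1 = \left(r^{2} + r^{2}\right) - 1 = 2 r^{2} - 1 = -1 + 2 r^{2}$)
$S{\left(I \right)} = \left(-6 + 2 I^{2}\right)^{2}$ ($S{\left(I \right)} = \left(\left(-1 + 2 I^{2}\right) - 5\right)^{2} = \left(-6 + 2 I^{2}\right)^{2}$)
$\frac{-38 + S{\left(-4 \right)} \left(-34 + 2\right)}{57541} = \frac{-38 + 4 \left(-3 + \left(-4\right)^{2}\right)^{2} \left(-34 + 2\right)}{57541} = \left(-38 + 4 \left(-3 + 16\right)^{2} \left(-32\right)\right) \frac{1}{57541} = \left(-38 + 4 \cdot 13^{2} \left(-32\right)\right) \frac{1}{57541} = \left(-38 + 4 \cdot 169 \left(-32\right)\right) \frac{1}{57541} = \left(-38 + 676 \left(-32\right)\right) \frac{1}{57541} = \left(-38 - 21632\right) \frac{1}{57541} = \left(-21670\right) \frac{1}{57541} = - \frac{1970}{5231}$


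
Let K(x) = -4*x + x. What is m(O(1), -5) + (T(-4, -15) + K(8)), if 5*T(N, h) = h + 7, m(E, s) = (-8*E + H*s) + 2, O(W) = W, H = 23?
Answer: -733/5 ≈ -146.60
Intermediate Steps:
K(x) = -3*x
m(E, s) = 2 - 8*E + 23*s (m(E, s) = (-8*E + 23*s) + 2 = 2 - 8*E + 23*s)
T(N, h) = 7/5 + h/5 (T(N, h) = (h + 7)/5 = (7 + h)/5 = 7/5 + h/5)
m(O(1), -5) + (T(-4, -15) + K(8)) = (2 - 8*1 + 23*(-5)) + ((7/5 + (1/5)*(-15)) - 3*8) = (2 - 8 - 115) + ((7/5 - 3) - 24) = -121 + (-8/5 - 24) = -121 - 128/5 = -733/5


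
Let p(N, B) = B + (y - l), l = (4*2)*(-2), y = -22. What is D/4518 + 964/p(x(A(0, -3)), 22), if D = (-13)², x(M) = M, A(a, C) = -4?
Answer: 544757/9036 ≈ 60.287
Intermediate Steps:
l = -16 (l = 8*(-2) = -16)
p(N, B) = -6 + B (p(N, B) = B + (-22 - 1*(-16)) = B + (-22 + 16) = B - 6 = -6 + B)
D = 169
D/4518 + 964/p(x(A(0, -3)), 22) = 169/4518 + 964/(-6 + 22) = 169*(1/4518) + 964/16 = 169/4518 + 964*(1/16) = 169/4518 + 241/4 = 544757/9036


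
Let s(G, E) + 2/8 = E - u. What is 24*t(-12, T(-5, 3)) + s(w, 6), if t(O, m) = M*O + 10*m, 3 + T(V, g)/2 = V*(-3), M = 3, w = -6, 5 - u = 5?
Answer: 19607/4 ≈ 4901.8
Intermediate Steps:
u = 0 (u = 5 - 1*5 = 5 - 5 = 0)
s(G, E) = -¼ + E (s(G, E) = -¼ + (E - 1*0) = -¼ + (E + 0) = -¼ + E)
T(V, g) = -6 - 6*V (T(V, g) = -6 + 2*(V*(-3)) = -6 + 2*(-3*V) = -6 - 6*V)
t(O, m) = 3*O + 10*m
24*t(-12, T(-5, 3)) + s(w, 6) = 24*(3*(-12) + 10*(-6 - 6*(-5))) + (-¼ + 6) = 24*(-36 + 10*(-6 + 30)) + 23/4 = 24*(-36 + 10*24) + 23/4 = 24*(-36 + 240) + 23/4 = 24*204 + 23/4 = 4896 + 23/4 = 19607/4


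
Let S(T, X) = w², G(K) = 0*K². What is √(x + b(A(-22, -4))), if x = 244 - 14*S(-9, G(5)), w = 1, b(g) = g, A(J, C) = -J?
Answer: 6*√7 ≈ 15.875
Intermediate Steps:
G(K) = 0
S(T, X) = 1 (S(T, X) = 1² = 1)
x = 230 (x = 244 - 14*1 = 244 - 14 = 230)
√(x + b(A(-22, -4))) = √(230 - 1*(-22)) = √(230 + 22) = √252 = 6*√7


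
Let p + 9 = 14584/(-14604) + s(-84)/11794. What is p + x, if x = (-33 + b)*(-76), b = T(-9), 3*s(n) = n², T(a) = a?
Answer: 68512614415/21529947 ≈ 3182.2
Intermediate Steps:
s(n) = n²/3
b = -9
x = 3192 (x = (-33 - 9)*(-76) = -42*(-76) = 3192)
p = -210976409/21529947 (p = -9 + (14584/(-14604) + ((⅓)*(-84)²)/11794) = -9 + (14584*(-1/14604) + ((⅓)*7056)*(1/11794)) = -9 + (-3646/3651 + 2352*(1/11794)) = -9 + (-3646/3651 + 1176/5897) = -9 - 17206886/21529947 = -210976409/21529947 ≈ -9.7992)
p + x = -210976409/21529947 + 3192 = 68512614415/21529947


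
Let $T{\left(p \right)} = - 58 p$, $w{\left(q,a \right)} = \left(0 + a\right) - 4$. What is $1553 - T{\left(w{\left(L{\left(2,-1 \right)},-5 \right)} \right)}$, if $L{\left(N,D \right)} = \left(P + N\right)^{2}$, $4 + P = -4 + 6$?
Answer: $1031$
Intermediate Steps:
$P = -2$ ($P = -4 + \left(-4 + 6\right) = -4 + 2 = -2$)
$L{\left(N,D \right)} = \left(-2 + N\right)^{2}$
$w{\left(q,a \right)} = -4 + a$ ($w{\left(q,a \right)} = a - 4 = -4 + a$)
$1553 - T{\left(w{\left(L{\left(2,-1 \right)},-5 \right)} \right)} = 1553 - - 58 \left(-4 - 5\right) = 1553 - \left(-58\right) \left(-9\right) = 1553 - 522 = 1031$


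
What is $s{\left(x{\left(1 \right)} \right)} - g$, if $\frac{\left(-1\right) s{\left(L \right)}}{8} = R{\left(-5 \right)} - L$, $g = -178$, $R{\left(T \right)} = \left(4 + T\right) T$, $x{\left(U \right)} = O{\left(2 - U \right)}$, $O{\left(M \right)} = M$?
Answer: $146$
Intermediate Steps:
$x{\left(U \right)} = 2 - U$
$R{\left(T \right)} = T \left(4 + T\right)$
$s{\left(L \right)} = -40 + 8 L$ ($s{\left(L \right)} = - 8 \left(- 5 \left(4 - 5\right) - L\right) = - 8 \left(\left(-5\right) \left(-1\right) - L\right) = - 8 \left(5 - L\right) = -40 + 8 L$)
$s{\left(x{\left(1 \right)} \right)} - g = \left(-40 + 8 \left(2 - 1\right)\right) - -178 = \left(-40 + 8 \left(2 - 1\right)\right) + 178 = \left(-40 + 8 \cdot 1\right) + 178 = \left(-40 + 8\right) + 178 = -32 + 178 = 146$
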